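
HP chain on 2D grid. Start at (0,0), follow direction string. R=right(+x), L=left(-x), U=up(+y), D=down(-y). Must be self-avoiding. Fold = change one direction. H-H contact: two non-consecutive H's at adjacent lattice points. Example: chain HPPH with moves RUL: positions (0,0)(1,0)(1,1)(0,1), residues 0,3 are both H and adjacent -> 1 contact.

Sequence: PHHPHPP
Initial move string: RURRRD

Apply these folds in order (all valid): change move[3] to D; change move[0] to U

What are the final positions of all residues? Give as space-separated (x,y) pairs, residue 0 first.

Answer: (0,0) (0,1) (0,2) (1,2) (1,1) (2,1) (2,0)

Derivation:
Initial moves: RURRRD
Fold: move[3]->D => RURDRD (positions: [(0, 0), (1, 0), (1, 1), (2, 1), (2, 0), (3, 0), (3, -1)])
Fold: move[0]->U => UURDRD (positions: [(0, 0), (0, 1), (0, 2), (1, 2), (1, 1), (2, 1), (2, 0)])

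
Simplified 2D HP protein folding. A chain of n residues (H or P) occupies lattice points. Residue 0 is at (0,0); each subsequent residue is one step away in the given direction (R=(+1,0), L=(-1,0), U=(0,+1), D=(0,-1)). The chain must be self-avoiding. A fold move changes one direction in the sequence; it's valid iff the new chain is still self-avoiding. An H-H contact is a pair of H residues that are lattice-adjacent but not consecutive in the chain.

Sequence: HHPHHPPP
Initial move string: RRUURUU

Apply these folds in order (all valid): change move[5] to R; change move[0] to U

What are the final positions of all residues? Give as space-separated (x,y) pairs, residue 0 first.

Answer: (0,0) (0,1) (1,1) (1,2) (1,3) (2,3) (3,3) (3,4)

Derivation:
Initial moves: RRUURUU
Fold: move[5]->R => RRUURRU (positions: [(0, 0), (1, 0), (2, 0), (2, 1), (2, 2), (3, 2), (4, 2), (4, 3)])
Fold: move[0]->U => URUURRU (positions: [(0, 0), (0, 1), (1, 1), (1, 2), (1, 3), (2, 3), (3, 3), (3, 4)])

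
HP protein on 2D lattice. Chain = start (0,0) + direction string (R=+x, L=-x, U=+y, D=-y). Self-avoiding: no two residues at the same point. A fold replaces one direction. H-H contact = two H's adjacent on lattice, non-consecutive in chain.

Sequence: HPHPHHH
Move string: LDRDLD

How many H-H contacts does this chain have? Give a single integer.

Answer: 1

Derivation:
Positions: [(0, 0), (-1, 0), (-1, -1), (0, -1), (0, -2), (-1, -2), (-1, -3)]
H-H contact: residue 2 @(-1,-1) - residue 5 @(-1, -2)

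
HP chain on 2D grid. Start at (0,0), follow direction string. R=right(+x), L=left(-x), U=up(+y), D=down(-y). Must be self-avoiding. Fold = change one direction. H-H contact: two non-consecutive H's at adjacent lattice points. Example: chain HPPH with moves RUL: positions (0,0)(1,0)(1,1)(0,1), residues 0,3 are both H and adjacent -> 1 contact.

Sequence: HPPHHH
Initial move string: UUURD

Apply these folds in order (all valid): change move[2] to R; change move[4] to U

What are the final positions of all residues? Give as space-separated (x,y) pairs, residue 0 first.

Answer: (0,0) (0,1) (0,2) (1,2) (2,2) (2,3)

Derivation:
Initial moves: UUURD
Fold: move[2]->R => UURRD (positions: [(0, 0), (0, 1), (0, 2), (1, 2), (2, 2), (2, 1)])
Fold: move[4]->U => UURRU (positions: [(0, 0), (0, 1), (0, 2), (1, 2), (2, 2), (2, 3)])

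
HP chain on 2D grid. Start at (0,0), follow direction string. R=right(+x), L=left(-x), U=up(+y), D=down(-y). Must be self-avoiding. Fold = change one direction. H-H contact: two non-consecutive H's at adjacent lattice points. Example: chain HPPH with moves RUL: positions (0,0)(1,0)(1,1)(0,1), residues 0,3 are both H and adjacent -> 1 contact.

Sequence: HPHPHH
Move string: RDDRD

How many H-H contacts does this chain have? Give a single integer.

Answer: 0

Derivation:
Positions: [(0, 0), (1, 0), (1, -1), (1, -2), (2, -2), (2, -3)]
No H-H contacts found.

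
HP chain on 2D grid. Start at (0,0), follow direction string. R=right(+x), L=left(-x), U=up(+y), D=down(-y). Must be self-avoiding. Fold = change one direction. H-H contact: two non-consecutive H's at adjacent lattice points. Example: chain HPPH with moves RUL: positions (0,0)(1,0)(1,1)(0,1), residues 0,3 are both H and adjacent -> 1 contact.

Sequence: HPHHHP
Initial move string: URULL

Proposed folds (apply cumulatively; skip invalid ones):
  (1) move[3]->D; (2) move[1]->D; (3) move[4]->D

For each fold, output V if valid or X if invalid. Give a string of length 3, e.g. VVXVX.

Initial: URULL -> [(0, 0), (0, 1), (1, 1), (1, 2), (0, 2), (-1, 2)]
Fold 1: move[3]->D => URUDL INVALID (collision), skipped
Fold 2: move[1]->D => UDULL INVALID (collision), skipped
Fold 3: move[4]->D => URULD INVALID (collision), skipped

Answer: XXX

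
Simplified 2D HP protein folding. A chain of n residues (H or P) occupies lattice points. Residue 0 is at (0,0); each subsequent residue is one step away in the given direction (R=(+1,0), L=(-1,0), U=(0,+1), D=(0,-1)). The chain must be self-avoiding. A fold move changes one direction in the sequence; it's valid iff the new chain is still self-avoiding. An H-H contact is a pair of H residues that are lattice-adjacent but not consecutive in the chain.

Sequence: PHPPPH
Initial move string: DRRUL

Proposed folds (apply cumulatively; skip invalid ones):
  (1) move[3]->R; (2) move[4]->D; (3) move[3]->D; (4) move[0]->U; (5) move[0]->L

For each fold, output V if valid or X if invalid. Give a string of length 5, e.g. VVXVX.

Answer: XXVVX

Derivation:
Initial: DRRUL -> [(0, 0), (0, -1), (1, -1), (2, -1), (2, 0), (1, 0)]
Fold 1: move[3]->R => DRRRL INVALID (collision), skipped
Fold 2: move[4]->D => DRRUD INVALID (collision), skipped
Fold 3: move[3]->D => DRRDL VALID
Fold 4: move[0]->U => URRDL VALID
Fold 5: move[0]->L => LRRDL INVALID (collision), skipped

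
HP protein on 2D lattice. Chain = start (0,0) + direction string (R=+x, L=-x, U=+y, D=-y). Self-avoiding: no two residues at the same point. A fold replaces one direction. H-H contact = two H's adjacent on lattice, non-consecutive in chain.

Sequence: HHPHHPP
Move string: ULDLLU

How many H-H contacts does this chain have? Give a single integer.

Answer: 1

Derivation:
Positions: [(0, 0), (0, 1), (-1, 1), (-1, 0), (-2, 0), (-3, 0), (-3, 1)]
H-H contact: residue 0 @(0,0) - residue 3 @(-1, 0)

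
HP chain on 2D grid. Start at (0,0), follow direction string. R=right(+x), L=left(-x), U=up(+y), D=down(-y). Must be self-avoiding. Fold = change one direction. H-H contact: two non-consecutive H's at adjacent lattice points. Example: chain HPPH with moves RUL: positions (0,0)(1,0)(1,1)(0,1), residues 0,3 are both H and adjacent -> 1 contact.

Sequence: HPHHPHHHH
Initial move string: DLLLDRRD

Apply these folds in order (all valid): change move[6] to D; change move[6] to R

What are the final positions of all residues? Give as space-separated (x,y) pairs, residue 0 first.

Initial moves: DLLLDRRD
Fold: move[6]->D => DLLLDRDD (positions: [(0, 0), (0, -1), (-1, -1), (-2, -1), (-3, -1), (-3, -2), (-2, -2), (-2, -3), (-2, -4)])
Fold: move[6]->R => DLLLDRRD (positions: [(0, 0), (0, -1), (-1, -1), (-2, -1), (-3, -1), (-3, -2), (-2, -2), (-1, -2), (-1, -3)])

Answer: (0,0) (0,-1) (-1,-1) (-2,-1) (-3,-1) (-3,-2) (-2,-2) (-1,-2) (-1,-3)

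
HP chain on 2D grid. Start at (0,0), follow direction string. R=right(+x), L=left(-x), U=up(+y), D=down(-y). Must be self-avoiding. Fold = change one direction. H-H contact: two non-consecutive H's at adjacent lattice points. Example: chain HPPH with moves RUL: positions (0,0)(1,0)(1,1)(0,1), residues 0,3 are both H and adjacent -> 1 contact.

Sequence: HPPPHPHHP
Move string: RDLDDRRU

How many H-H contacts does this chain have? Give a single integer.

Answer: 0

Derivation:
Positions: [(0, 0), (1, 0), (1, -1), (0, -1), (0, -2), (0, -3), (1, -3), (2, -3), (2, -2)]
No H-H contacts found.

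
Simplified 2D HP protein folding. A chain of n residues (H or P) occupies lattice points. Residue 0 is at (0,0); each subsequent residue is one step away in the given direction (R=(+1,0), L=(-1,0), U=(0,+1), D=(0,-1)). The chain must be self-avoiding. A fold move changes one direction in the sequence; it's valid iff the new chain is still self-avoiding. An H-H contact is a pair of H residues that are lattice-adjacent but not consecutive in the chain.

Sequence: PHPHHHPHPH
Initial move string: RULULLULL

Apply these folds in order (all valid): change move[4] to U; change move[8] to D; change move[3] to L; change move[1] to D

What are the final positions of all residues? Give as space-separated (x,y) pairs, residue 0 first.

Answer: (0,0) (1,0) (1,-1) (0,-1) (-1,-1) (-1,0) (-2,0) (-2,1) (-3,1) (-3,0)

Derivation:
Initial moves: RULULLULL
Fold: move[4]->U => RULUULULL (positions: [(0, 0), (1, 0), (1, 1), (0, 1), (0, 2), (0, 3), (-1, 3), (-1, 4), (-2, 4), (-3, 4)])
Fold: move[8]->D => RULUULULD (positions: [(0, 0), (1, 0), (1, 1), (0, 1), (0, 2), (0, 3), (-1, 3), (-1, 4), (-2, 4), (-2, 3)])
Fold: move[3]->L => RULLULULD (positions: [(0, 0), (1, 0), (1, 1), (0, 1), (-1, 1), (-1, 2), (-2, 2), (-2, 3), (-3, 3), (-3, 2)])
Fold: move[1]->D => RDLLULULD (positions: [(0, 0), (1, 0), (1, -1), (0, -1), (-1, -1), (-1, 0), (-2, 0), (-2, 1), (-3, 1), (-3, 0)])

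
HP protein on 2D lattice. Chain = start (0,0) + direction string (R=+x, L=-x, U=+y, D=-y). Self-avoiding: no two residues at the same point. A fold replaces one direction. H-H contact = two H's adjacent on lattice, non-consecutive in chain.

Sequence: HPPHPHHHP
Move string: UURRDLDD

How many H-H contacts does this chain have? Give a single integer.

Positions: [(0, 0), (0, 1), (0, 2), (1, 2), (2, 2), (2, 1), (1, 1), (1, 0), (1, -1)]
H-H contact: residue 0 @(0,0) - residue 7 @(1, 0)
H-H contact: residue 3 @(1,2) - residue 6 @(1, 1)

Answer: 2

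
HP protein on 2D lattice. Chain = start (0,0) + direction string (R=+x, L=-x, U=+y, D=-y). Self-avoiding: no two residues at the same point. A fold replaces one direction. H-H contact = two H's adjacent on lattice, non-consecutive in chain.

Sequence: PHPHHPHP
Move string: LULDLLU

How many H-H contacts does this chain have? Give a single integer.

Answer: 1

Derivation:
Positions: [(0, 0), (-1, 0), (-1, 1), (-2, 1), (-2, 0), (-3, 0), (-4, 0), (-4, 1)]
H-H contact: residue 1 @(-1,0) - residue 4 @(-2, 0)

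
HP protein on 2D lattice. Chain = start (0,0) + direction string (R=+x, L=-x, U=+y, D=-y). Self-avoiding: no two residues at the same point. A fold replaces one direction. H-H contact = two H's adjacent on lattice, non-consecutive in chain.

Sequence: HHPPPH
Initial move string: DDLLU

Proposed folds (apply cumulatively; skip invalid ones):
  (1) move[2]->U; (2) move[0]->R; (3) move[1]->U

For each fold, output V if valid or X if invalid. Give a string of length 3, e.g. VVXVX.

Initial: DDLLU -> [(0, 0), (0, -1), (0, -2), (-1, -2), (-2, -2), (-2, -1)]
Fold 1: move[2]->U => DDULU INVALID (collision), skipped
Fold 2: move[0]->R => RDLLU VALID
Fold 3: move[1]->U => RULLU VALID

Answer: XVV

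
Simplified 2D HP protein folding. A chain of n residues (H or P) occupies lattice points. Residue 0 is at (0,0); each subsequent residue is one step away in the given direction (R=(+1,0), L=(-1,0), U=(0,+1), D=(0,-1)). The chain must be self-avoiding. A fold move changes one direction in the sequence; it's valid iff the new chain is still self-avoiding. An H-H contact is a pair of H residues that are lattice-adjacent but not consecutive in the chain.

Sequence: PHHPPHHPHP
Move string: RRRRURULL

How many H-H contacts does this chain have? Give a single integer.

Answer: 1

Derivation:
Positions: [(0, 0), (1, 0), (2, 0), (3, 0), (4, 0), (4, 1), (5, 1), (5, 2), (4, 2), (3, 2)]
H-H contact: residue 5 @(4,1) - residue 8 @(4, 2)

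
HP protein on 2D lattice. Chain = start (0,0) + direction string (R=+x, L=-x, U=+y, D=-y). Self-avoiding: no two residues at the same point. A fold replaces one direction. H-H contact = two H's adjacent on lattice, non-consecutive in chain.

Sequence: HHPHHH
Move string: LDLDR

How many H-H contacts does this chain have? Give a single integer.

Answer: 0

Derivation:
Positions: [(0, 0), (-1, 0), (-1, -1), (-2, -1), (-2, -2), (-1, -2)]
No H-H contacts found.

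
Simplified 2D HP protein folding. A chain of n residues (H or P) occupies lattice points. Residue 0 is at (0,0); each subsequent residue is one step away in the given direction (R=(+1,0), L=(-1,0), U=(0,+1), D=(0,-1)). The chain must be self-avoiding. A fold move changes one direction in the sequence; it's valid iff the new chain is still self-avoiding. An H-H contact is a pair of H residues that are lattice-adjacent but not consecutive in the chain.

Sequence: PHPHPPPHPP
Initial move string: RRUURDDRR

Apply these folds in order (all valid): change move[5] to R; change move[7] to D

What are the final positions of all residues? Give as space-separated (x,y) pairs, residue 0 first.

Initial moves: RRUURDDRR
Fold: move[5]->R => RRUURRDRR (positions: [(0, 0), (1, 0), (2, 0), (2, 1), (2, 2), (3, 2), (4, 2), (4, 1), (5, 1), (6, 1)])
Fold: move[7]->D => RRUURRDDR (positions: [(0, 0), (1, 0), (2, 0), (2, 1), (2, 2), (3, 2), (4, 2), (4, 1), (4, 0), (5, 0)])

Answer: (0,0) (1,0) (2,0) (2,1) (2,2) (3,2) (4,2) (4,1) (4,0) (5,0)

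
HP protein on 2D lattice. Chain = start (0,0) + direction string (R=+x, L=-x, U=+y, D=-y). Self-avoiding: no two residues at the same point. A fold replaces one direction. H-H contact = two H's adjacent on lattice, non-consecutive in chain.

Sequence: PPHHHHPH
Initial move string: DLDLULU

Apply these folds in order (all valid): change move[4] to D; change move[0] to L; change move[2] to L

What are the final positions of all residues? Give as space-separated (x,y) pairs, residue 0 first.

Answer: (0,0) (-1,0) (-2,0) (-3,0) (-4,0) (-4,-1) (-5,-1) (-5,0)

Derivation:
Initial moves: DLDLULU
Fold: move[4]->D => DLDLDLU (positions: [(0, 0), (0, -1), (-1, -1), (-1, -2), (-2, -2), (-2, -3), (-3, -3), (-3, -2)])
Fold: move[0]->L => LLDLDLU (positions: [(0, 0), (-1, 0), (-2, 0), (-2, -1), (-3, -1), (-3, -2), (-4, -2), (-4, -1)])
Fold: move[2]->L => LLLLDLU (positions: [(0, 0), (-1, 0), (-2, 0), (-3, 0), (-4, 0), (-4, -1), (-5, -1), (-5, 0)])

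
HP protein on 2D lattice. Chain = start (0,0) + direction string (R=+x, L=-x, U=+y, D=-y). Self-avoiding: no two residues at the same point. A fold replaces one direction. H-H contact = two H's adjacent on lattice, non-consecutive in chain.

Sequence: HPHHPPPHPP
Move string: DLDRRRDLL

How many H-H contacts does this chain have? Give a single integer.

Answer: 0

Derivation:
Positions: [(0, 0), (0, -1), (-1, -1), (-1, -2), (0, -2), (1, -2), (2, -2), (2, -3), (1, -3), (0, -3)]
No H-H contacts found.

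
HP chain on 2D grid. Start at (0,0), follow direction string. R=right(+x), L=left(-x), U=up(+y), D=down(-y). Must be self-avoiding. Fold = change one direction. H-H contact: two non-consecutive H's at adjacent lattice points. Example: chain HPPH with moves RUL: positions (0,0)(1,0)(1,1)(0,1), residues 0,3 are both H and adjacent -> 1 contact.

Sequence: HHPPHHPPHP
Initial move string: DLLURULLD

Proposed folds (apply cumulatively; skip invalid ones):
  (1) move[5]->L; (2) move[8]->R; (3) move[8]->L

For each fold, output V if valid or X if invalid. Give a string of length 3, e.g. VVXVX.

Answer: XXV

Derivation:
Initial: DLLURULLD -> [(0, 0), (0, -1), (-1, -1), (-2, -1), (-2, 0), (-1, 0), (-1, 1), (-2, 1), (-3, 1), (-3, 0)]
Fold 1: move[5]->L => DLLURLLLD INVALID (collision), skipped
Fold 2: move[8]->R => DLLURULLR INVALID (collision), skipped
Fold 3: move[8]->L => DLLURULLL VALID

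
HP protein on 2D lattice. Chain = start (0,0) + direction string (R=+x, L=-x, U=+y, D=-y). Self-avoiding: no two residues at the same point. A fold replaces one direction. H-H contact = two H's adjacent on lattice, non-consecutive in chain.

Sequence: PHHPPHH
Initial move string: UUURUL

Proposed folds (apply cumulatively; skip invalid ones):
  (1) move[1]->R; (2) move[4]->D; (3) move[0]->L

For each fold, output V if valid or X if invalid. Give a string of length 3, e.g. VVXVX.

Answer: VXX

Derivation:
Initial: UUURUL -> [(0, 0), (0, 1), (0, 2), (0, 3), (1, 3), (1, 4), (0, 4)]
Fold 1: move[1]->R => URURUL VALID
Fold 2: move[4]->D => URURDL INVALID (collision), skipped
Fold 3: move[0]->L => LRURUL INVALID (collision), skipped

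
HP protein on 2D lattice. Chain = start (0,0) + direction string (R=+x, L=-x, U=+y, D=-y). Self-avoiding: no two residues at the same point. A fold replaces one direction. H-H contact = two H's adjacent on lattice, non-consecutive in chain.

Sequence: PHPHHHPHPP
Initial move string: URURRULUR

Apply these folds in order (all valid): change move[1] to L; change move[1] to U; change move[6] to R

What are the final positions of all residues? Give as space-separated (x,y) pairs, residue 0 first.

Initial moves: URURRULUR
Fold: move[1]->L => ULURRULUR (positions: [(0, 0), (0, 1), (-1, 1), (-1, 2), (0, 2), (1, 2), (1, 3), (0, 3), (0, 4), (1, 4)])
Fold: move[1]->U => UUURRULUR (positions: [(0, 0), (0, 1), (0, 2), (0, 3), (1, 3), (2, 3), (2, 4), (1, 4), (1, 5), (2, 5)])
Fold: move[6]->R => UUURRURUR (positions: [(0, 0), (0, 1), (0, 2), (0, 3), (1, 3), (2, 3), (2, 4), (3, 4), (3, 5), (4, 5)])

Answer: (0,0) (0,1) (0,2) (0,3) (1,3) (2,3) (2,4) (3,4) (3,5) (4,5)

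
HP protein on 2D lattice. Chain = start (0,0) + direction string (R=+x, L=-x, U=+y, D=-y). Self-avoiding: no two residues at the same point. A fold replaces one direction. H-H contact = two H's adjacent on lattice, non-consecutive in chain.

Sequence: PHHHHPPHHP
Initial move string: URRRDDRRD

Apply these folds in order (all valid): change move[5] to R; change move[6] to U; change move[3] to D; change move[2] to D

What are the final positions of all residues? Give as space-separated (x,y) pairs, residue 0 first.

Answer: (0,0) (0,1) (1,1) (1,0) (1,-1) (1,-2) (2,-2) (2,-1) (3,-1) (3,-2)

Derivation:
Initial moves: URRRDDRRD
Fold: move[5]->R => URRRDRRRD (positions: [(0, 0), (0, 1), (1, 1), (2, 1), (3, 1), (3, 0), (4, 0), (5, 0), (6, 0), (6, -1)])
Fold: move[6]->U => URRRDRURD (positions: [(0, 0), (0, 1), (1, 1), (2, 1), (3, 1), (3, 0), (4, 0), (4, 1), (5, 1), (5, 0)])
Fold: move[3]->D => URRDDRURD (positions: [(0, 0), (0, 1), (1, 1), (2, 1), (2, 0), (2, -1), (3, -1), (3, 0), (4, 0), (4, -1)])
Fold: move[2]->D => URDDDRURD (positions: [(0, 0), (0, 1), (1, 1), (1, 0), (1, -1), (1, -2), (2, -2), (2, -1), (3, -1), (3, -2)])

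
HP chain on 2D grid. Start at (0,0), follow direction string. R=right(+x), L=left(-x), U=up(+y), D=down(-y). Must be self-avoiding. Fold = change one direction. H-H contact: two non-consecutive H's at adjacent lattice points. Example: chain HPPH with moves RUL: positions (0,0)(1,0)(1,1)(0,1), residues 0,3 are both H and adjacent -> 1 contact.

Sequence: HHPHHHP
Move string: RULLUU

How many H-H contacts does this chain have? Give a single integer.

Answer: 1

Derivation:
Positions: [(0, 0), (1, 0), (1, 1), (0, 1), (-1, 1), (-1, 2), (-1, 3)]
H-H contact: residue 0 @(0,0) - residue 3 @(0, 1)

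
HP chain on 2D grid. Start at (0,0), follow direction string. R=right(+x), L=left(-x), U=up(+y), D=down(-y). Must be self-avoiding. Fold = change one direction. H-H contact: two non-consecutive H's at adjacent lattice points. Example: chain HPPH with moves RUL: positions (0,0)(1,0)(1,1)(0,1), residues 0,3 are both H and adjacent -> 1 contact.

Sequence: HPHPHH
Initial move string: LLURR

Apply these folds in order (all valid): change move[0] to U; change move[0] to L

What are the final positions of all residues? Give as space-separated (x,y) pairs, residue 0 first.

Initial moves: LLURR
Fold: move[0]->U => ULURR (positions: [(0, 0), (0, 1), (-1, 1), (-1, 2), (0, 2), (1, 2)])
Fold: move[0]->L => LLURR (positions: [(0, 0), (-1, 0), (-2, 0), (-2, 1), (-1, 1), (0, 1)])

Answer: (0,0) (-1,0) (-2,0) (-2,1) (-1,1) (0,1)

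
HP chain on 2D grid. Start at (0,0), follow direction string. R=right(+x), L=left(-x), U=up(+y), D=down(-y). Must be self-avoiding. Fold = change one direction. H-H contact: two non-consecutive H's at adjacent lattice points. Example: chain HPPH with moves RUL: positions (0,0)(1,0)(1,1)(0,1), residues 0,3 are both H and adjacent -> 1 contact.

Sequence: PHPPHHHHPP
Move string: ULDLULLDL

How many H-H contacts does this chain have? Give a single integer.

Answer: 0

Derivation:
Positions: [(0, 0), (0, 1), (-1, 1), (-1, 0), (-2, 0), (-2, 1), (-3, 1), (-4, 1), (-4, 0), (-5, 0)]
No H-H contacts found.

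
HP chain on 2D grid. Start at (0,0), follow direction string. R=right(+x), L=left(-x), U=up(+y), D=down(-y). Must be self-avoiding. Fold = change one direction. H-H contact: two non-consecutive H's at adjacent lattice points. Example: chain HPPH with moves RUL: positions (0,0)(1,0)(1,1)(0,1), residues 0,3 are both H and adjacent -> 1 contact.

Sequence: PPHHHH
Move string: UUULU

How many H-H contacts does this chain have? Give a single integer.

Answer: 0

Derivation:
Positions: [(0, 0), (0, 1), (0, 2), (0, 3), (-1, 3), (-1, 4)]
No H-H contacts found.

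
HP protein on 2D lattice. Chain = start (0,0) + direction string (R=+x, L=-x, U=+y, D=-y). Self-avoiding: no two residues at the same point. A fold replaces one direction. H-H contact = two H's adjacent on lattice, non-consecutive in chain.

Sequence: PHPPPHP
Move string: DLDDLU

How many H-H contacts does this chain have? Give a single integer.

Answer: 0

Derivation:
Positions: [(0, 0), (0, -1), (-1, -1), (-1, -2), (-1, -3), (-2, -3), (-2, -2)]
No H-H contacts found.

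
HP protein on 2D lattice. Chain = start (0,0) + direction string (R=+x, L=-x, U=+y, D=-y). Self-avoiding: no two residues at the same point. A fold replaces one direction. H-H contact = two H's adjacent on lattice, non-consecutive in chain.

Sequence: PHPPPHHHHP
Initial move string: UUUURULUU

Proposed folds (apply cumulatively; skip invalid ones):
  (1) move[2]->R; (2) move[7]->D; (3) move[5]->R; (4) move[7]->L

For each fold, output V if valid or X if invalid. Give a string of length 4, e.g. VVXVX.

Answer: VXXV

Derivation:
Initial: UUUURULUU -> [(0, 0), (0, 1), (0, 2), (0, 3), (0, 4), (1, 4), (1, 5), (0, 5), (0, 6), (0, 7)]
Fold 1: move[2]->R => UURURULUU VALID
Fold 2: move[7]->D => UURURULDU INVALID (collision), skipped
Fold 3: move[5]->R => UURURRLUU INVALID (collision), skipped
Fold 4: move[7]->L => UURURULLU VALID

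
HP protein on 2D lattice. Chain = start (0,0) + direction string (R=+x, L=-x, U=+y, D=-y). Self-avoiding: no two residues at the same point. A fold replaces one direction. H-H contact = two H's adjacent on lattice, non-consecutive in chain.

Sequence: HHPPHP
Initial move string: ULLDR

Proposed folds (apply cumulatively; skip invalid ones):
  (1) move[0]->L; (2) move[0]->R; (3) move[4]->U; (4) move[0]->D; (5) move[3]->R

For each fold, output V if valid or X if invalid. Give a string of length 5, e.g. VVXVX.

Answer: VXXVX

Derivation:
Initial: ULLDR -> [(0, 0), (0, 1), (-1, 1), (-2, 1), (-2, 0), (-1, 0)]
Fold 1: move[0]->L => LLLDR VALID
Fold 2: move[0]->R => RLLDR INVALID (collision), skipped
Fold 3: move[4]->U => LLLDU INVALID (collision), skipped
Fold 4: move[0]->D => DLLDR VALID
Fold 5: move[3]->R => DLLRR INVALID (collision), skipped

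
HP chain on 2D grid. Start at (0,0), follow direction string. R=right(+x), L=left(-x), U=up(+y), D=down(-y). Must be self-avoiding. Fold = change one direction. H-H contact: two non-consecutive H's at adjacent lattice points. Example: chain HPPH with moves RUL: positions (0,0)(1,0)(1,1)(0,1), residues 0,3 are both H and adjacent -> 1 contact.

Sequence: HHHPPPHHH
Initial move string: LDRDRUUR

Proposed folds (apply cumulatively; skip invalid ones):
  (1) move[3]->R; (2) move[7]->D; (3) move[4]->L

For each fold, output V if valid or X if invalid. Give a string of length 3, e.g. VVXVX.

Initial: LDRDRUUR -> [(0, 0), (-1, 0), (-1, -1), (0, -1), (0, -2), (1, -2), (1, -1), (1, 0), (2, 0)]
Fold 1: move[3]->R => LDRRRUUR VALID
Fold 2: move[7]->D => LDRRRUUD INVALID (collision), skipped
Fold 3: move[4]->L => LDRRLUUR INVALID (collision), skipped

Answer: VXX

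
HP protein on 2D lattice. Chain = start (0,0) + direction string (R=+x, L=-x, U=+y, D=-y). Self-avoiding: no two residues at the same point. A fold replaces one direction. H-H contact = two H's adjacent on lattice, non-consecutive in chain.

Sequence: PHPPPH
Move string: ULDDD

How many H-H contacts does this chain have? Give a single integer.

Positions: [(0, 0), (0, 1), (-1, 1), (-1, 0), (-1, -1), (-1, -2)]
No H-H contacts found.

Answer: 0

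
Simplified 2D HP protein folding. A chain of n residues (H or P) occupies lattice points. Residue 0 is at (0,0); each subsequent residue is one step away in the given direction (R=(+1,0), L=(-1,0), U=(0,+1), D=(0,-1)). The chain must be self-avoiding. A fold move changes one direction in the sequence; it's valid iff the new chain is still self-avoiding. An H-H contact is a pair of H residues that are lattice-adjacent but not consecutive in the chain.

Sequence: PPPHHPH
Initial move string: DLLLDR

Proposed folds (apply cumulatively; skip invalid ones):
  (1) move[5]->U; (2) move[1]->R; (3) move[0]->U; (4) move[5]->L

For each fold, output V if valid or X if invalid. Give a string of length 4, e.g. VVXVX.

Answer: XXVV

Derivation:
Initial: DLLLDR -> [(0, 0), (0, -1), (-1, -1), (-2, -1), (-3, -1), (-3, -2), (-2, -2)]
Fold 1: move[5]->U => DLLLDU INVALID (collision), skipped
Fold 2: move[1]->R => DRLLDR INVALID (collision), skipped
Fold 3: move[0]->U => ULLLDR VALID
Fold 4: move[5]->L => ULLLDL VALID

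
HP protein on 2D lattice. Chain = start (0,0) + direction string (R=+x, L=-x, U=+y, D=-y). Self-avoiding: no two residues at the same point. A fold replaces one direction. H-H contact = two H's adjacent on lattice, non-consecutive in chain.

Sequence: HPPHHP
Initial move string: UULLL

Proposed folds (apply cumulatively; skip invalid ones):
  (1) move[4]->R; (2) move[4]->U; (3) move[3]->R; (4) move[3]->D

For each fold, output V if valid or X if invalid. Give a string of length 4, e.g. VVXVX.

Answer: XVXX

Derivation:
Initial: UULLL -> [(0, 0), (0, 1), (0, 2), (-1, 2), (-2, 2), (-3, 2)]
Fold 1: move[4]->R => UULLR INVALID (collision), skipped
Fold 2: move[4]->U => UULLU VALID
Fold 3: move[3]->R => UULRU INVALID (collision), skipped
Fold 4: move[3]->D => UULDU INVALID (collision), skipped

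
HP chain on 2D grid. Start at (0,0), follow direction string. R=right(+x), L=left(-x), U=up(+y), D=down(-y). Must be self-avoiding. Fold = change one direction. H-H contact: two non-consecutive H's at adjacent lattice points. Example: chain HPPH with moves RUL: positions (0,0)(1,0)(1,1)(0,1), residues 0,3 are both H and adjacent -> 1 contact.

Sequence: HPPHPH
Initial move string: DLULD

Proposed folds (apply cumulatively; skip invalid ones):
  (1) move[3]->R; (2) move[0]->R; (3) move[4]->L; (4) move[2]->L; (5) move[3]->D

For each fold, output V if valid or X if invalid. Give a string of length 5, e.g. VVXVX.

Initial: DLULD -> [(0, 0), (0, -1), (-1, -1), (-1, 0), (-2, 0), (-2, -1)]
Fold 1: move[3]->R => DLURD INVALID (collision), skipped
Fold 2: move[0]->R => RLULD INVALID (collision), skipped
Fold 3: move[4]->L => DLULL VALID
Fold 4: move[2]->L => DLLLL VALID
Fold 5: move[3]->D => DLLDL VALID

Answer: XXVVV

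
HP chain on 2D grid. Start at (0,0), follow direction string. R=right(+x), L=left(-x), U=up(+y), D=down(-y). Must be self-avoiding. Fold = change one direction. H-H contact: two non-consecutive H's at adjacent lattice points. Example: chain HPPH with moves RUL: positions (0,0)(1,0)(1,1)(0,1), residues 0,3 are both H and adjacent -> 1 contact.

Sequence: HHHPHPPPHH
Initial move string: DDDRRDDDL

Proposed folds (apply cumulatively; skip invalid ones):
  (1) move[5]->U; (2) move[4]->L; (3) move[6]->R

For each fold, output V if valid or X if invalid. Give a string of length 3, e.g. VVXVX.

Initial: DDDRRDDDL -> [(0, 0), (0, -1), (0, -2), (0, -3), (1, -3), (2, -3), (2, -4), (2, -5), (2, -6), (1, -6)]
Fold 1: move[5]->U => DDDRRUDDL INVALID (collision), skipped
Fold 2: move[4]->L => DDDRLDDDL INVALID (collision), skipped
Fold 3: move[6]->R => DDDRRDRDL VALID

Answer: XXV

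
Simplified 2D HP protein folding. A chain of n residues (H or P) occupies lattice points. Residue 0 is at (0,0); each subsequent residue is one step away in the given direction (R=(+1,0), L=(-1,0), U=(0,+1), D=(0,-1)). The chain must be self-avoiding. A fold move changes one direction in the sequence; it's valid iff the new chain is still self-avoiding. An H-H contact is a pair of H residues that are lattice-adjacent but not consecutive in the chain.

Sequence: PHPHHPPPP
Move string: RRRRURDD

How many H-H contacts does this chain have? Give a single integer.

Positions: [(0, 0), (1, 0), (2, 0), (3, 0), (4, 0), (4, 1), (5, 1), (5, 0), (5, -1)]
No H-H contacts found.

Answer: 0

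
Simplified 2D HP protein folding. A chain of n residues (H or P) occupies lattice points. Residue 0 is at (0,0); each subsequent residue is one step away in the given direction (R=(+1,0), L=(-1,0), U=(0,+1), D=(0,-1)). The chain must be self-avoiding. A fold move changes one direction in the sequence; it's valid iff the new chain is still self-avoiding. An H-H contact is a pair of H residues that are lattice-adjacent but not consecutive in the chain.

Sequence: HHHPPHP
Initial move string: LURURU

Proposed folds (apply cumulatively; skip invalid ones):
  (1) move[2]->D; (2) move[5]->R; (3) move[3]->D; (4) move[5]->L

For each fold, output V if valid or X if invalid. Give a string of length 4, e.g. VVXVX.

Answer: XVXX

Derivation:
Initial: LURURU -> [(0, 0), (-1, 0), (-1, 1), (0, 1), (0, 2), (1, 2), (1, 3)]
Fold 1: move[2]->D => LUDURU INVALID (collision), skipped
Fold 2: move[5]->R => LURURR VALID
Fold 3: move[3]->D => LURDRR INVALID (collision), skipped
Fold 4: move[5]->L => LURURL INVALID (collision), skipped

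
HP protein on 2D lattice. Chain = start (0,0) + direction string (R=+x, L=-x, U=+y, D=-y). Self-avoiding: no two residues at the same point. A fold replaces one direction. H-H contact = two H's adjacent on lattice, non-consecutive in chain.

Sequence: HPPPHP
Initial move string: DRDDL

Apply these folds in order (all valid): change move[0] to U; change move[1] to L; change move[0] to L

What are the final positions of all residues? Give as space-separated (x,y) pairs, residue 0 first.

Answer: (0,0) (-1,0) (-2,0) (-2,-1) (-2,-2) (-3,-2)

Derivation:
Initial moves: DRDDL
Fold: move[0]->U => URDDL (positions: [(0, 0), (0, 1), (1, 1), (1, 0), (1, -1), (0, -1)])
Fold: move[1]->L => ULDDL (positions: [(0, 0), (0, 1), (-1, 1), (-1, 0), (-1, -1), (-2, -1)])
Fold: move[0]->L => LLDDL (positions: [(0, 0), (-1, 0), (-2, 0), (-2, -1), (-2, -2), (-3, -2)])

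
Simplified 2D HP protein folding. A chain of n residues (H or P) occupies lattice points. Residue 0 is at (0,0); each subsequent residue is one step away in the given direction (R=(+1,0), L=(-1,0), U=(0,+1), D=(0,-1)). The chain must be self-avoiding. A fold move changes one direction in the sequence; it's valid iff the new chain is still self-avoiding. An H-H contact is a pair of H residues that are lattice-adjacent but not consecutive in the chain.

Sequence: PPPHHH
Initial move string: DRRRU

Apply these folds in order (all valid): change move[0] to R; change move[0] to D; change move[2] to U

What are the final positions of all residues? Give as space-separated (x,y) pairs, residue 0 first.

Answer: (0,0) (0,-1) (1,-1) (1,0) (2,0) (2,1)

Derivation:
Initial moves: DRRRU
Fold: move[0]->R => RRRRU (positions: [(0, 0), (1, 0), (2, 0), (3, 0), (4, 0), (4, 1)])
Fold: move[0]->D => DRRRU (positions: [(0, 0), (0, -1), (1, -1), (2, -1), (3, -1), (3, 0)])
Fold: move[2]->U => DRURU (positions: [(0, 0), (0, -1), (1, -1), (1, 0), (2, 0), (2, 1)])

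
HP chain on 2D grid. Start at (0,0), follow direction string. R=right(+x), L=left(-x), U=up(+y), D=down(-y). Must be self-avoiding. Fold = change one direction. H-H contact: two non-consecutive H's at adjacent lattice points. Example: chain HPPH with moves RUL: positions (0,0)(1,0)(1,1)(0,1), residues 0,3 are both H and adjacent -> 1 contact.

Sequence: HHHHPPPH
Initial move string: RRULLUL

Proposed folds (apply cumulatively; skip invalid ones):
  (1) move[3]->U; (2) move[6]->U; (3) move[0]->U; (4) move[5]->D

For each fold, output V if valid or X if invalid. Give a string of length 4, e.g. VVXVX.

Answer: VVVX

Derivation:
Initial: RRULLUL -> [(0, 0), (1, 0), (2, 0), (2, 1), (1, 1), (0, 1), (0, 2), (-1, 2)]
Fold 1: move[3]->U => RRUULUL VALID
Fold 2: move[6]->U => RRUULUU VALID
Fold 3: move[0]->U => URUULUU VALID
Fold 4: move[5]->D => URUULDU INVALID (collision), skipped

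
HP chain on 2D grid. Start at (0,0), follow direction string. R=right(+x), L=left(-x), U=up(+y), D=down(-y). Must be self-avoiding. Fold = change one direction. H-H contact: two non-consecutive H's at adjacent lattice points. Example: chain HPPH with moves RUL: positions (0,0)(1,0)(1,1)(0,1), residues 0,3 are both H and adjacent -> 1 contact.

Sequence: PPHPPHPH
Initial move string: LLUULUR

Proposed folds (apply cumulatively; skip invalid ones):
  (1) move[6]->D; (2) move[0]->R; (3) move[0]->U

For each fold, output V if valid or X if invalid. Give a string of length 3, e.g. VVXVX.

Answer: XXV

Derivation:
Initial: LLUULUR -> [(0, 0), (-1, 0), (-2, 0), (-2, 1), (-2, 2), (-3, 2), (-3, 3), (-2, 3)]
Fold 1: move[6]->D => LLUULUD INVALID (collision), skipped
Fold 2: move[0]->R => RLUULUR INVALID (collision), skipped
Fold 3: move[0]->U => ULUULUR VALID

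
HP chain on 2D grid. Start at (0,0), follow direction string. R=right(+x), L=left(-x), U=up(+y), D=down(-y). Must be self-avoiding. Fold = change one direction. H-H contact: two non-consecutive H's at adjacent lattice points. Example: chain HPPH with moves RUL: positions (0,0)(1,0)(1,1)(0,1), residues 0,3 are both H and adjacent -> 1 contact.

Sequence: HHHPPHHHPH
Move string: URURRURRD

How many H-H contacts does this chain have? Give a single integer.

Positions: [(0, 0), (0, 1), (1, 1), (1, 2), (2, 2), (3, 2), (3, 3), (4, 3), (5, 3), (5, 2)]
No H-H contacts found.

Answer: 0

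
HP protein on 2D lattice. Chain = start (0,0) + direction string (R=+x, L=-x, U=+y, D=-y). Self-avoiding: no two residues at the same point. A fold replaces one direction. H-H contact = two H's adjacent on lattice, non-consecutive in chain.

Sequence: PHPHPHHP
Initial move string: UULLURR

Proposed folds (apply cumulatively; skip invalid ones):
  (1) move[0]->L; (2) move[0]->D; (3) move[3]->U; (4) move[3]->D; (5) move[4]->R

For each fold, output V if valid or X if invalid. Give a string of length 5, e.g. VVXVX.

Initial: UULLURR -> [(0, 0), (0, 1), (0, 2), (-1, 2), (-2, 2), (-2, 3), (-1, 3), (0, 3)]
Fold 1: move[0]->L => LULLURR VALID
Fold 2: move[0]->D => DULLURR INVALID (collision), skipped
Fold 3: move[3]->U => LULUURR VALID
Fold 4: move[3]->D => LULDURR INVALID (collision), skipped
Fold 5: move[4]->R => LULURRR VALID

Answer: VXVXV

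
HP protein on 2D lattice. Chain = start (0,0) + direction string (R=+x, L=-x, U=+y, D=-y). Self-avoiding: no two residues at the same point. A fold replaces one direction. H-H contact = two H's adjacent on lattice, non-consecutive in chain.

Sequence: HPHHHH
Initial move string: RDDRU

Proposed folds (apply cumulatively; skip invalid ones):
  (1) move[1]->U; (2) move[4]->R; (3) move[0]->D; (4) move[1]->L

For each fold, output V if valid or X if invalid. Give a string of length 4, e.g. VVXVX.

Initial: RDDRU -> [(0, 0), (1, 0), (1, -1), (1, -2), (2, -2), (2, -1)]
Fold 1: move[1]->U => RUDRU INVALID (collision), skipped
Fold 2: move[4]->R => RDDRR VALID
Fold 3: move[0]->D => DDDRR VALID
Fold 4: move[1]->L => DLDRR VALID

Answer: XVVV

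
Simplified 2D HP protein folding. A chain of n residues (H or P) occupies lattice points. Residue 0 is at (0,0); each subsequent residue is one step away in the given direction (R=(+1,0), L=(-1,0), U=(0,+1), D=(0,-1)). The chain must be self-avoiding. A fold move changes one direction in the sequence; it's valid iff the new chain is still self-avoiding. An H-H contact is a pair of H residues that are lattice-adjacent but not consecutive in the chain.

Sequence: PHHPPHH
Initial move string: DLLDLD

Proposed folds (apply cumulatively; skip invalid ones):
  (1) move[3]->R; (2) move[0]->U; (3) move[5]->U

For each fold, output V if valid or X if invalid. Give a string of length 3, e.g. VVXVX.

Answer: XVV

Derivation:
Initial: DLLDLD -> [(0, 0), (0, -1), (-1, -1), (-2, -1), (-2, -2), (-3, -2), (-3, -3)]
Fold 1: move[3]->R => DLLRLD INVALID (collision), skipped
Fold 2: move[0]->U => ULLDLD VALID
Fold 3: move[5]->U => ULLDLU VALID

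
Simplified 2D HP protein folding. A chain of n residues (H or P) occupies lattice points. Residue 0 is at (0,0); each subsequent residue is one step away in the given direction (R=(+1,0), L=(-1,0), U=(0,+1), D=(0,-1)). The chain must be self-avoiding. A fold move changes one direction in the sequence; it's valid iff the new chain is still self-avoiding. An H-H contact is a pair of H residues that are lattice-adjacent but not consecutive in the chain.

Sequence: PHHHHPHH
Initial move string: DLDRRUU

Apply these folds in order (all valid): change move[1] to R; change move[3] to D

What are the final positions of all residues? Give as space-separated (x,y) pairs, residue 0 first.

Answer: (0,0) (0,-1) (1,-1) (1,-2) (1,-3) (2,-3) (2,-2) (2,-1)

Derivation:
Initial moves: DLDRRUU
Fold: move[1]->R => DRDRRUU (positions: [(0, 0), (0, -1), (1, -1), (1, -2), (2, -2), (3, -2), (3, -1), (3, 0)])
Fold: move[3]->D => DRDDRUU (positions: [(0, 0), (0, -1), (1, -1), (1, -2), (1, -3), (2, -3), (2, -2), (2, -1)])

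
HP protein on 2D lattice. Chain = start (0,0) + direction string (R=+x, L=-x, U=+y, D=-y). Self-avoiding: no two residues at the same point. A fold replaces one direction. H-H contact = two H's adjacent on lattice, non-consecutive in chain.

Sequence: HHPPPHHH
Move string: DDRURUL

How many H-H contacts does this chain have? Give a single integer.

Answer: 1

Derivation:
Positions: [(0, 0), (0, -1), (0, -2), (1, -2), (1, -1), (2, -1), (2, 0), (1, 0)]
H-H contact: residue 0 @(0,0) - residue 7 @(1, 0)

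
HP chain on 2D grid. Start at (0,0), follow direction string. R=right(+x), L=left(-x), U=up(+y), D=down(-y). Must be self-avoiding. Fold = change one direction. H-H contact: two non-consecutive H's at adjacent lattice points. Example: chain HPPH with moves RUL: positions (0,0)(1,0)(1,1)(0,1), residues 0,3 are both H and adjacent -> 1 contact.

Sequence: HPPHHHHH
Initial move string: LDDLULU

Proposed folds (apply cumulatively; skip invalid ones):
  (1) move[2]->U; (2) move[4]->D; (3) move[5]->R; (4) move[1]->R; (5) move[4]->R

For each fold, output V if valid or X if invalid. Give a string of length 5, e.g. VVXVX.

Initial: LDDLULU -> [(0, 0), (-1, 0), (-1, -1), (-1, -2), (-2, -2), (-2, -1), (-3, -1), (-3, 0)]
Fold 1: move[2]->U => LDULULU INVALID (collision), skipped
Fold 2: move[4]->D => LDDLDLU VALID
Fold 3: move[5]->R => LDDLDRU INVALID (collision), skipped
Fold 4: move[1]->R => LRDLDLU INVALID (collision), skipped
Fold 5: move[4]->R => LDDLRLU INVALID (collision), skipped

Answer: XVXXX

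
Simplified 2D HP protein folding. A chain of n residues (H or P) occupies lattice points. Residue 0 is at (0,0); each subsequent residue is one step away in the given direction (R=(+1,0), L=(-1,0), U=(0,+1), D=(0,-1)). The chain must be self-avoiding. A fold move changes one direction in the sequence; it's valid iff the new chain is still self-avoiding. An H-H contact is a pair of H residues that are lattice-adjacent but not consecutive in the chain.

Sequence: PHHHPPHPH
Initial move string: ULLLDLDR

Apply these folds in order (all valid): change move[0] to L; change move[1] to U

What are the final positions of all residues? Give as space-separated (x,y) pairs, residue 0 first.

Answer: (0,0) (-1,0) (-1,1) (-2,1) (-3,1) (-3,0) (-4,0) (-4,-1) (-3,-1)

Derivation:
Initial moves: ULLLDLDR
Fold: move[0]->L => LLLLDLDR (positions: [(0, 0), (-1, 0), (-2, 0), (-3, 0), (-4, 0), (-4, -1), (-5, -1), (-5, -2), (-4, -2)])
Fold: move[1]->U => LULLDLDR (positions: [(0, 0), (-1, 0), (-1, 1), (-2, 1), (-3, 1), (-3, 0), (-4, 0), (-4, -1), (-3, -1)])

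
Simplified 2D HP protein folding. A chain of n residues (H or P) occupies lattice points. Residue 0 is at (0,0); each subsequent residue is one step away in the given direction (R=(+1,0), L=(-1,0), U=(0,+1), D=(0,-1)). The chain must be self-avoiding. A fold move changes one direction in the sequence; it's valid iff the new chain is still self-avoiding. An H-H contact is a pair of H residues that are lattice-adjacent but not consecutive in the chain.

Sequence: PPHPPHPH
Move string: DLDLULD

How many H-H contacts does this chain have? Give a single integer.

Answer: 1

Derivation:
Positions: [(0, 0), (0, -1), (-1, -1), (-1, -2), (-2, -2), (-2, -1), (-3, -1), (-3, -2)]
H-H contact: residue 2 @(-1,-1) - residue 5 @(-2, -1)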